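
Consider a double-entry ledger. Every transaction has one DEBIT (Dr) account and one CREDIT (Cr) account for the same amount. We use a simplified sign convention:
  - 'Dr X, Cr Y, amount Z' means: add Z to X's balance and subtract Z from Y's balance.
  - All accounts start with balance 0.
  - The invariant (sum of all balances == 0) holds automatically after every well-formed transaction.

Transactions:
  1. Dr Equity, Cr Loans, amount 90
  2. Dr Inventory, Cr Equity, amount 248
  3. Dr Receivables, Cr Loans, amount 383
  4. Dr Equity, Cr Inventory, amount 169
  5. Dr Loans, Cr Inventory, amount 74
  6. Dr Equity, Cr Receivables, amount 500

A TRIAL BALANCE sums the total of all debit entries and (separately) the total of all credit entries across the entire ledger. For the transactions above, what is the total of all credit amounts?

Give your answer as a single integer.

Txn 1: credit+=90
Txn 2: credit+=248
Txn 3: credit+=383
Txn 4: credit+=169
Txn 5: credit+=74
Txn 6: credit+=500
Total credits = 1464

Answer: 1464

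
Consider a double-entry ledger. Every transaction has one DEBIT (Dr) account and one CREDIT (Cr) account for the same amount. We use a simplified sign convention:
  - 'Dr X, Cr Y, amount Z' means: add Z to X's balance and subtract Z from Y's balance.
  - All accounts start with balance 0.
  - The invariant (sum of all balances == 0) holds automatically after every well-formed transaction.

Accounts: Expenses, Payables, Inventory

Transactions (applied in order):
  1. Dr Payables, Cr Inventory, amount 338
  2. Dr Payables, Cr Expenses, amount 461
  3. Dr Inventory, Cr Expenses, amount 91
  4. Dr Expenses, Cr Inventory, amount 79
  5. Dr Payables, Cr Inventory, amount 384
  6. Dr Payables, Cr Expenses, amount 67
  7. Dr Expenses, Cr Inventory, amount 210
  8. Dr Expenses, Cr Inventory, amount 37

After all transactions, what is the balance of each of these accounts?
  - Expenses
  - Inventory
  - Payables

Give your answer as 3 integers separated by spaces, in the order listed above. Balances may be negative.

Answer: -293 -957 1250

Derivation:
After txn 1 (Dr Payables, Cr Inventory, amount 338): Inventory=-338 Payables=338
After txn 2 (Dr Payables, Cr Expenses, amount 461): Expenses=-461 Inventory=-338 Payables=799
After txn 3 (Dr Inventory, Cr Expenses, amount 91): Expenses=-552 Inventory=-247 Payables=799
After txn 4 (Dr Expenses, Cr Inventory, amount 79): Expenses=-473 Inventory=-326 Payables=799
After txn 5 (Dr Payables, Cr Inventory, amount 384): Expenses=-473 Inventory=-710 Payables=1183
After txn 6 (Dr Payables, Cr Expenses, amount 67): Expenses=-540 Inventory=-710 Payables=1250
After txn 7 (Dr Expenses, Cr Inventory, amount 210): Expenses=-330 Inventory=-920 Payables=1250
After txn 8 (Dr Expenses, Cr Inventory, amount 37): Expenses=-293 Inventory=-957 Payables=1250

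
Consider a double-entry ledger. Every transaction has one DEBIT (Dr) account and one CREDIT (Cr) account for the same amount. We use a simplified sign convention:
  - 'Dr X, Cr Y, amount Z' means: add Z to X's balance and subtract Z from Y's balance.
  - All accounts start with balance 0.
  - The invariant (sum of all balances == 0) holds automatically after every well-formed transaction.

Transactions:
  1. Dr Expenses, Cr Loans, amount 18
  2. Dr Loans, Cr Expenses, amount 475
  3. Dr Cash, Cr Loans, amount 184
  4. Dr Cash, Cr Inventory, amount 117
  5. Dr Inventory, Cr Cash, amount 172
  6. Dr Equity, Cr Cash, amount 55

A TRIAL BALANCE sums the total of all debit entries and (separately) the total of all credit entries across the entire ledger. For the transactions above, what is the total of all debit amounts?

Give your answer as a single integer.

Answer: 1021

Derivation:
Txn 1: debit+=18
Txn 2: debit+=475
Txn 3: debit+=184
Txn 4: debit+=117
Txn 5: debit+=172
Txn 6: debit+=55
Total debits = 1021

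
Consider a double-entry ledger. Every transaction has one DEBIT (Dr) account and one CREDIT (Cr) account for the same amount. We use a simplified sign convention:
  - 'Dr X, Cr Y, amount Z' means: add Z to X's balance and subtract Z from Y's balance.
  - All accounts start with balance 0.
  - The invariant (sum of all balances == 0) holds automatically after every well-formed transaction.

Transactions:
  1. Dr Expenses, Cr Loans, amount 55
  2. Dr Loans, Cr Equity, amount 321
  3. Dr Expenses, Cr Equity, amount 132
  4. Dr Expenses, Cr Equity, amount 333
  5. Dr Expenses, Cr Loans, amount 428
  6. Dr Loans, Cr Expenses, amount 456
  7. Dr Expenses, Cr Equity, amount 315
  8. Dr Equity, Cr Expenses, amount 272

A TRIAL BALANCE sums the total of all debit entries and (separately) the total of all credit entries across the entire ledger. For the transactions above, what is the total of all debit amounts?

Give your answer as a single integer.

Txn 1: debit+=55
Txn 2: debit+=321
Txn 3: debit+=132
Txn 4: debit+=333
Txn 5: debit+=428
Txn 6: debit+=456
Txn 7: debit+=315
Txn 8: debit+=272
Total debits = 2312

Answer: 2312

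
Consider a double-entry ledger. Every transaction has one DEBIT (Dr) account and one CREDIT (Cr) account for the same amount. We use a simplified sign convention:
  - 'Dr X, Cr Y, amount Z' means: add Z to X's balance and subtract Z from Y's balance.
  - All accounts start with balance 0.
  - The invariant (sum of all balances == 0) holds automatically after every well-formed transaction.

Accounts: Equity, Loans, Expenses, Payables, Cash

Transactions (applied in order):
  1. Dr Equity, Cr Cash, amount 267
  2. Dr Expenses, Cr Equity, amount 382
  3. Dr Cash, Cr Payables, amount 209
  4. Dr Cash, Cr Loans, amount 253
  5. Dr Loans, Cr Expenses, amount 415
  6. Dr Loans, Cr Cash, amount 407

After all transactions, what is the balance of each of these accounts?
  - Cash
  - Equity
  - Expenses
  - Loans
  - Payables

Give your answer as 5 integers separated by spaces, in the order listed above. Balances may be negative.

After txn 1 (Dr Equity, Cr Cash, amount 267): Cash=-267 Equity=267
After txn 2 (Dr Expenses, Cr Equity, amount 382): Cash=-267 Equity=-115 Expenses=382
After txn 3 (Dr Cash, Cr Payables, amount 209): Cash=-58 Equity=-115 Expenses=382 Payables=-209
After txn 4 (Dr Cash, Cr Loans, amount 253): Cash=195 Equity=-115 Expenses=382 Loans=-253 Payables=-209
After txn 5 (Dr Loans, Cr Expenses, amount 415): Cash=195 Equity=-115 Expenses=-33 Loans=162 Payables=-209
After txn 6 (Dr Loans, Cr Cash, amount 407): Cash=-212 Equity=-115 Expenses=-33 Loans=569 Payables=-209

Answer: -212 -115 -33 569 -209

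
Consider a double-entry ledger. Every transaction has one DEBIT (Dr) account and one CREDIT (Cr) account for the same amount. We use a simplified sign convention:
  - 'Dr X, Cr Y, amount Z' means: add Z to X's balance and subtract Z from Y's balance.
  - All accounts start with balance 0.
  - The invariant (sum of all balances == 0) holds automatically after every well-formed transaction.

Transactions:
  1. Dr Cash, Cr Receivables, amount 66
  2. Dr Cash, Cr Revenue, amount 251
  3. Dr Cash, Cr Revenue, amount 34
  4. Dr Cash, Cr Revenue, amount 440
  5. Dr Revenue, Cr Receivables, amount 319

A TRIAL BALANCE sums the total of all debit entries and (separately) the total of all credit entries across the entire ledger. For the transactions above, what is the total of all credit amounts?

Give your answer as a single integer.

Txn 1: credit+=66
Txn 2: credit+=251
Txn 3: credit+=34
Txn 4: credit+=440
Txn 5: credit+=319
Total credits = 1110

Answer: 1110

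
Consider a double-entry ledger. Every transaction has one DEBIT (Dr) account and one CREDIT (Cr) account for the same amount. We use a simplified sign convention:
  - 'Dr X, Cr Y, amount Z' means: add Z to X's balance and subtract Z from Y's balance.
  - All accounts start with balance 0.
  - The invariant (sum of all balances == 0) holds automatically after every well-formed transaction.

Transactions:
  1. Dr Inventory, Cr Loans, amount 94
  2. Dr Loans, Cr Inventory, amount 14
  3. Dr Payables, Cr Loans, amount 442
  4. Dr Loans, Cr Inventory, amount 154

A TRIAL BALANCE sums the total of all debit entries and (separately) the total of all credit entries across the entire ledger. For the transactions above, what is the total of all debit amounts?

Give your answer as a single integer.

Txn 1: debit+=94
Txn 2: debit+=14
Txn 3: debit+=442
Txn 4: debit+=154
Total debits = 704

Answer: 704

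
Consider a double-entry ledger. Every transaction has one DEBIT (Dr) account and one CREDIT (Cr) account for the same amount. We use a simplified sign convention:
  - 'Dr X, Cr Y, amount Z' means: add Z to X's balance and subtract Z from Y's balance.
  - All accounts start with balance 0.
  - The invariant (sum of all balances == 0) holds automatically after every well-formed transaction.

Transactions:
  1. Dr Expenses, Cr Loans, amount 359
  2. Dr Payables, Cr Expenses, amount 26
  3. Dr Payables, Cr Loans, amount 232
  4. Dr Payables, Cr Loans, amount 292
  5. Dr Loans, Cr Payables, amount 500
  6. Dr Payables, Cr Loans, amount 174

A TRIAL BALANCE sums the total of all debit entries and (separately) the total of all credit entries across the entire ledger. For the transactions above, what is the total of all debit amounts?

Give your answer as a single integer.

Answer: 1583

Derivation:
Txn 1: debit+=359
Txn 2: debit+=26
Txn 3: debit+=232
Txn 4: debit+=292
Txn 5: debit+=500
Txn 6: debit+=174
Total debits = 1583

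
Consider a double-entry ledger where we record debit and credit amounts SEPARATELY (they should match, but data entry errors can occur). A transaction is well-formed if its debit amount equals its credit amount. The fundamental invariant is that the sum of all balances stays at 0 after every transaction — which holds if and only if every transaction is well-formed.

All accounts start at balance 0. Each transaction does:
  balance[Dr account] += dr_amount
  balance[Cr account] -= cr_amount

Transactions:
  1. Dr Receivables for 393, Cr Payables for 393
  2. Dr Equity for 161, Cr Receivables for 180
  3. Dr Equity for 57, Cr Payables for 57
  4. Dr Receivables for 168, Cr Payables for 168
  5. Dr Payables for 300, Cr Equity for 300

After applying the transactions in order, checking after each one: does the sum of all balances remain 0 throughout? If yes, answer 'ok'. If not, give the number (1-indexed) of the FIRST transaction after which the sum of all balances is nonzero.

Answer: 2

Derivation:
After txn 1: dr=393 cr=393 sum_balances=0
After txn 2: dr=161 cr=180 sum_balances=-19
After txn 3: dr=57 cr=57 sum_balances=-19
After txn 4: dr=168 cr=168 sum_balances=-19
After txn 5: dr=300 cr=300 sum_balances=-19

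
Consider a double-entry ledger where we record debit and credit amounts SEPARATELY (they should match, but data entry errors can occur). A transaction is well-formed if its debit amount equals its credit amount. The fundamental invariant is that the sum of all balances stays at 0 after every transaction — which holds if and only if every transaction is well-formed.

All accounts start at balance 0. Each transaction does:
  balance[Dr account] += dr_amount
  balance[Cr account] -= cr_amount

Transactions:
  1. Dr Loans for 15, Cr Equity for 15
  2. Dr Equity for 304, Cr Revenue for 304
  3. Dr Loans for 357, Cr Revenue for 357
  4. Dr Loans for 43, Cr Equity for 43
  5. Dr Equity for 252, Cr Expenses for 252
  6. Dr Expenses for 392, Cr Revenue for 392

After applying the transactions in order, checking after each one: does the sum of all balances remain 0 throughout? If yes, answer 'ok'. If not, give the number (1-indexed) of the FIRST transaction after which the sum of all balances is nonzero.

After txn 1: dr=15 cr=15 sum_balances=0
After txn 2: dr=304 cr=304 sum_balances=0
After txn 3: dr=357 cr=357 sum_balances=0
After txn 4: dr=43 cr=43 sum_balances=0
After txn 5: dr=252 cr=252 sum_balances=0
After txn 6: dr=392 cr=392 sum_balances=0

Answer: ok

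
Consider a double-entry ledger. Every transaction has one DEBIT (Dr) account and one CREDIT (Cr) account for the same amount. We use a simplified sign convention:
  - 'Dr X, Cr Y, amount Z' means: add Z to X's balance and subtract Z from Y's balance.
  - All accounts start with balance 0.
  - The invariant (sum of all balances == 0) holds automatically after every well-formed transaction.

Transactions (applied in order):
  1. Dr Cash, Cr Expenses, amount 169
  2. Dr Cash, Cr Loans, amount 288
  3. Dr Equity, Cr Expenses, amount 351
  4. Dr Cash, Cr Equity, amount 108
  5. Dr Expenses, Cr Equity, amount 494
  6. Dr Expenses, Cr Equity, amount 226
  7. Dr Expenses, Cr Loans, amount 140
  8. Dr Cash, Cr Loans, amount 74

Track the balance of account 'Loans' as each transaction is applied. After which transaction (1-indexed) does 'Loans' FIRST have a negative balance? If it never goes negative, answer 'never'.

After txn 1: Loans=0
After txn 2: Loans=-288

Answer: 2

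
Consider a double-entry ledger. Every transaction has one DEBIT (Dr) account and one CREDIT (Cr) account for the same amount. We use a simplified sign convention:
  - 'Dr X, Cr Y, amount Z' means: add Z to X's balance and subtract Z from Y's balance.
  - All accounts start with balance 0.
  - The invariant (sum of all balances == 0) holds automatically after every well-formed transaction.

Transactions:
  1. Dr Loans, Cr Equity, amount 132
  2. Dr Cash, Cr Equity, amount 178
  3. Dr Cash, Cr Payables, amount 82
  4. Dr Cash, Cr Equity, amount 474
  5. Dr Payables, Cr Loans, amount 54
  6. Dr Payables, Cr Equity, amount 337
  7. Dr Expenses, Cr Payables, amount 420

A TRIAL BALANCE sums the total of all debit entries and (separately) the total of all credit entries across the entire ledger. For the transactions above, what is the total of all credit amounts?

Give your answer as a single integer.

Txn 1: credit+=132
Txn 2: credit+=178
Txn 3: credit+=82
Txn 4: credit+=474
Txn 5: credit+=54
Txn 6: credit+=337
Txn 7: credit+=420
Total credits = 1677

Answer: 1677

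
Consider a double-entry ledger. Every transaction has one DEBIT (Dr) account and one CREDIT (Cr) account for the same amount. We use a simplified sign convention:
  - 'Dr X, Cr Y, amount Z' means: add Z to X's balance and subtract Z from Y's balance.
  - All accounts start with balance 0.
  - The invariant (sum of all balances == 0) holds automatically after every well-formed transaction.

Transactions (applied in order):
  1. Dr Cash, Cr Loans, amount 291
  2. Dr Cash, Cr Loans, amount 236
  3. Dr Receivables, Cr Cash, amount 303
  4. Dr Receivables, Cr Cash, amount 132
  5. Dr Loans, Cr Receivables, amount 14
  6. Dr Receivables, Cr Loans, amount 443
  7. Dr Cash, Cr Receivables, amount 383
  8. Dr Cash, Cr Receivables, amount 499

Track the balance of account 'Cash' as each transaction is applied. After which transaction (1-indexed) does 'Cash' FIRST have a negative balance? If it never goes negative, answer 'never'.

Answer: never

Derivation:
After txn 1: Cash=291
After txn 2: Cash=527
After txn 3: Cash=224
After txn 4: Cash=92
After txn 5: Cash=92
After txn 6: Cash=92
After txn 7: Cash=475
After txn 8: Cash=974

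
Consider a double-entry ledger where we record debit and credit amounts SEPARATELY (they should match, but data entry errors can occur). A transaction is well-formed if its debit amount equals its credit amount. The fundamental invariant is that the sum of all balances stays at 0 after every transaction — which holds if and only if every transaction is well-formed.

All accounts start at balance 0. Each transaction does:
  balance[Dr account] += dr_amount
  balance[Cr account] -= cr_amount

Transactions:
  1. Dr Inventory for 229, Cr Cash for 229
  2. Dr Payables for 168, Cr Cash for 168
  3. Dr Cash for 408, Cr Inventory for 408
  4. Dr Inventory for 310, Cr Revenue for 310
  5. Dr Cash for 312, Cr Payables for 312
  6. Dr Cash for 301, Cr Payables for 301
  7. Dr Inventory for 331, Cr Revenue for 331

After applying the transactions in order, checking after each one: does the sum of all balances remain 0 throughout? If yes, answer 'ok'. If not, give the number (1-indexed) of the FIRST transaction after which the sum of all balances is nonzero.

After txn 1: dr=229 cr=229 sum_balances=0
After txn 2: dr=168 cr=168 sum_balances=0
After txn 3: dr=408 cr=408 sum_balances=0
After txn 4: dr=310 cr=310 sum_balances=0
After txn 5: dr=312 cr=312 sum_balances=0
After txn 6: dr=301 cr=301 sum_balances=0
After txn 7: dr=331 cr=331 sum_balances=0

Answer: ok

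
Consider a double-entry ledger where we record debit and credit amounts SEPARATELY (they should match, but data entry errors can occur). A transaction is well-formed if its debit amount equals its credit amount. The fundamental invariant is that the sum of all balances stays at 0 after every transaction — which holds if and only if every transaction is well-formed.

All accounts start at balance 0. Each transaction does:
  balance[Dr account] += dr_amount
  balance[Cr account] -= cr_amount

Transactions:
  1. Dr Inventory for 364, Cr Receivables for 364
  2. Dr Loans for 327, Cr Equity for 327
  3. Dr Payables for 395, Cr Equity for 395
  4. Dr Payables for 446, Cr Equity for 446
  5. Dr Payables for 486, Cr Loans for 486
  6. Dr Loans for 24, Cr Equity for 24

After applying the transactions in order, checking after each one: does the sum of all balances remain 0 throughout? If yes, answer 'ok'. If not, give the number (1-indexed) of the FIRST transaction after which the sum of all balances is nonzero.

After txn 1: dr=364 cr=364 sum_balances=0
After txn 2: dr=327 cr=327 sum_balances=0
After txn 3: dr=395 cr=395 sum_balances=0
After txn 4: dr=446 cr=446 sum_balances=0
After txn 5: dr=486 cr=486 sum_balances=0
After txn 6: dr=24 cr=24 sum_balances=0

Answer: ok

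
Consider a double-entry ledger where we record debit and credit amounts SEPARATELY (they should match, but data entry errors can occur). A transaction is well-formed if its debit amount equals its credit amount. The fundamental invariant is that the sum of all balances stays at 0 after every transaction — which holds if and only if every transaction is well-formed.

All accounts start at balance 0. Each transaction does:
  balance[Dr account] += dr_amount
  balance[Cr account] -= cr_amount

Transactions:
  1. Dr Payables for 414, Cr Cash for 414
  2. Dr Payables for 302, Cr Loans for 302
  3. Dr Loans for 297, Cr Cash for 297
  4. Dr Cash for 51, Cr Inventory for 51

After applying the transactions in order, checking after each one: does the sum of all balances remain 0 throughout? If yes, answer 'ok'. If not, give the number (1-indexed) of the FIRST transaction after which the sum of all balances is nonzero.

After txn 1: dr=414 cr=414 sum_balances=0
After txn 2: dr=302 cr=302 sum_balances=0
After txn 3: dr=297 cr=297 sum_balances=0
After txn 4: dr=51 cr=51 sum_balances=0

Answer: ok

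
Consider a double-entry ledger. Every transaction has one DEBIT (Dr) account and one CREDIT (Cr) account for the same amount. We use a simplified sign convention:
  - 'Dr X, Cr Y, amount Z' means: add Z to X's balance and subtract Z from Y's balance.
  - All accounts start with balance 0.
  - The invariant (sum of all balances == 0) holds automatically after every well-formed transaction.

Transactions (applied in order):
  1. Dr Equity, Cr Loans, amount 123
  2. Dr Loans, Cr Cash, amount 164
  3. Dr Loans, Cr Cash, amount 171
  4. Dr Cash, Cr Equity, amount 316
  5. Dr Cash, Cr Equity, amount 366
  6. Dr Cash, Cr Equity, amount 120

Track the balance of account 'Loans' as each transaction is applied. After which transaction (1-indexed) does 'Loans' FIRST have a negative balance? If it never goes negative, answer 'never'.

After txn 1: Loans=-123

Answer: 1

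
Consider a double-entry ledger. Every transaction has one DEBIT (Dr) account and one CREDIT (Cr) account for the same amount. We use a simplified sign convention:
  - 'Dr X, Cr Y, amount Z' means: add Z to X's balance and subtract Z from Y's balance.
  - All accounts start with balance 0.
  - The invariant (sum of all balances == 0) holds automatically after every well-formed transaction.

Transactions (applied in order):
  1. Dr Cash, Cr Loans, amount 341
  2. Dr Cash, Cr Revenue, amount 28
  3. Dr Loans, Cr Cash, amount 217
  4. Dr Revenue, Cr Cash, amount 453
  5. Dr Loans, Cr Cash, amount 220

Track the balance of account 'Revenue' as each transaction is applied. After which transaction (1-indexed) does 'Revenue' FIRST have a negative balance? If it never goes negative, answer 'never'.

Answer: 2

Derivation:
After txn 1: Revenue=0
After txn 2: Revenue=-28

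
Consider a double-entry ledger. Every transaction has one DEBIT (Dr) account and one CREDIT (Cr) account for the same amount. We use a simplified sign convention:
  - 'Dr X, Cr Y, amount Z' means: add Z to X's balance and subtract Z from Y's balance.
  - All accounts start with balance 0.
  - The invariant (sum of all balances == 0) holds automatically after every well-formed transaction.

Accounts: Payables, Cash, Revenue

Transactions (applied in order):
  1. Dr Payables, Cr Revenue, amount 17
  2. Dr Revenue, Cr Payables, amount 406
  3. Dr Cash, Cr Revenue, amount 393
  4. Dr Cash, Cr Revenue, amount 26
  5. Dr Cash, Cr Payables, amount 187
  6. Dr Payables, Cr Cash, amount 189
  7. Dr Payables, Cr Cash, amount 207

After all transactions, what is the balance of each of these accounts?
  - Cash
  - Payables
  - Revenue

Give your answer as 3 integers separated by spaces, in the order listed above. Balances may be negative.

After txn 1 (Dr Payables, Cr Revenue, amount 17): Payables=17 Revenue=-17
After txn 2 (Dr Revenue, Cr Payables, amount 406): Payables=-389 Revenue=389
After txn 3 (Dr Cash, Cr Revenue, amount 393): Cash=393 Payables=-389 Revenue=-4
After txn 4 (Dr Cash, Cr Revenue, amount 26): Cash=419 Payables=-389 Revenue=-30
After txn 5 (Dr Cash, Cr Payables, amount 187): Cash=606 Payables=-576 Revenue=-30
After txn 6 (Dr Payables, Cr Cash, amount 189): Cash=417 Payables=-387 Revenue=-30
After txn 7 (Dr Payables, Cr Cash, amount 207): Cash=210 Payables=-180 Revenue=-30

Answer: 210 -180 -30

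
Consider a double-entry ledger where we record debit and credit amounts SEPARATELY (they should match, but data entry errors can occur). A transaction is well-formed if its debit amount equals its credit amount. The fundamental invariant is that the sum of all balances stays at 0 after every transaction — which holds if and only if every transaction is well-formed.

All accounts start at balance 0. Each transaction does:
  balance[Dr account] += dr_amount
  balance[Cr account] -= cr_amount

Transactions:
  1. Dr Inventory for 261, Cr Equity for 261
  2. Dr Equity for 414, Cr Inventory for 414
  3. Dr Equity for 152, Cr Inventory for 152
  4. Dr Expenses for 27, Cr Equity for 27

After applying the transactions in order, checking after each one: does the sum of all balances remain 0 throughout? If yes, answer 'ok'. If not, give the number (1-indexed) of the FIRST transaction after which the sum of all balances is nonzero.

After txn 1: dr=261 cr=261 sum_balances=0
After txn 2: dr=414 cr=414 sum_balances=0
After txn 3: dr=152 cr=152 sum_balances=0
After txn 4: dr=27 cr=27 sum_balances=0

Answer: ok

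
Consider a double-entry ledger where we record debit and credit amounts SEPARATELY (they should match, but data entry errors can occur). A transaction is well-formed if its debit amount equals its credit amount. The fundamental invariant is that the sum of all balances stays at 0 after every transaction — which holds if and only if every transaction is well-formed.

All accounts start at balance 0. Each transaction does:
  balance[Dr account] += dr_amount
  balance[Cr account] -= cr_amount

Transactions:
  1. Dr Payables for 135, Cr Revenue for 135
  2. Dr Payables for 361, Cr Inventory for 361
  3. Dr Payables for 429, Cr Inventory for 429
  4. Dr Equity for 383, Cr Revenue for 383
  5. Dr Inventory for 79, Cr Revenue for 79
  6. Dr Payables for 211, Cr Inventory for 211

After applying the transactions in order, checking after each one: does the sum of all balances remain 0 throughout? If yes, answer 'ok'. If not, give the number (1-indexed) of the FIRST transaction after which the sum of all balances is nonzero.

Answer: ok

Derivation:
After txn 1: dr=135 cr=135 sum_balances=0
After txn 2: dr=361 cr=361 sum_balances=0
After txn 3: dr=429 cr=429 sum_balances=0
After txn 4: dr=383 cr=383 sum_balances=0
After txn 5: dr=79 cr=79 sum_balances=0
After txn 6: dr=211 cr=211 sum_balances=0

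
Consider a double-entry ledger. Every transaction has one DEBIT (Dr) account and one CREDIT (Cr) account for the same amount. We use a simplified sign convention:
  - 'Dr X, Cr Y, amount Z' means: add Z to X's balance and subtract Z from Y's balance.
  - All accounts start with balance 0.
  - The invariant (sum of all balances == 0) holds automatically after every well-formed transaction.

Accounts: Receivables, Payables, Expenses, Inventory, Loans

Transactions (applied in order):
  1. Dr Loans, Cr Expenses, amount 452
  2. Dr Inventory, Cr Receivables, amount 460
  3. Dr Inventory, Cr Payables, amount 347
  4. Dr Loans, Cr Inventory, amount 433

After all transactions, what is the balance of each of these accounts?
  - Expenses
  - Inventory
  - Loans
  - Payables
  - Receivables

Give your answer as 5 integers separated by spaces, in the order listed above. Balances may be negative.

After txn 1 (Dr Loans, Cr Expenses, amount 452): Expenses=-452 Loans=452
After txn 2 (Dr Inventory, Cr Receivables, amount 460): Expenses=-452 Inventory=460 Loans=452 Receivables=-460
After txn 3 (Dr Inventory, Cr Payables, amount 347): Expenses=-452 Inventory=807 Loans=452 Payables=-347 Receivables=-460
After txn 4 (Dr Loans, Cr Inventory, amount 433): Expenses=-452 Inventory=374 Loans=885 Payables=-347 Receivables=-460

Answer: -452 374 885 -347 -460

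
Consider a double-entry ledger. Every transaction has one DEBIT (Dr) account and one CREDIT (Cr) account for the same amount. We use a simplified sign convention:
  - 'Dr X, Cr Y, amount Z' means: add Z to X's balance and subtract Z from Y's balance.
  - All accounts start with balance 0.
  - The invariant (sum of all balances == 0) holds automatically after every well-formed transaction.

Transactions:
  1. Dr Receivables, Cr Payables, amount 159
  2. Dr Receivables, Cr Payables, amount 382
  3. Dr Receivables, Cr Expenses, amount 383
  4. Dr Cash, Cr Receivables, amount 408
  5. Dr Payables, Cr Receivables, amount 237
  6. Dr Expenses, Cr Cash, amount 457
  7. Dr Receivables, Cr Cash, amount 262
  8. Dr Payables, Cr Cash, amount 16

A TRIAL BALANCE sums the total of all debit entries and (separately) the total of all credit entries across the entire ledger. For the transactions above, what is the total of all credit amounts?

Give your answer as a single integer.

Txn 1: credit+=159
Txn 2: credit+=382
Txn 3: credit+=383
Txn 4: credit+=408
Txn 5: credit+=237
Txn 6: credit+=457
Txn 7: credit+=262
Txn 8: credit+=16
Total credits = 2304

Answer: 2304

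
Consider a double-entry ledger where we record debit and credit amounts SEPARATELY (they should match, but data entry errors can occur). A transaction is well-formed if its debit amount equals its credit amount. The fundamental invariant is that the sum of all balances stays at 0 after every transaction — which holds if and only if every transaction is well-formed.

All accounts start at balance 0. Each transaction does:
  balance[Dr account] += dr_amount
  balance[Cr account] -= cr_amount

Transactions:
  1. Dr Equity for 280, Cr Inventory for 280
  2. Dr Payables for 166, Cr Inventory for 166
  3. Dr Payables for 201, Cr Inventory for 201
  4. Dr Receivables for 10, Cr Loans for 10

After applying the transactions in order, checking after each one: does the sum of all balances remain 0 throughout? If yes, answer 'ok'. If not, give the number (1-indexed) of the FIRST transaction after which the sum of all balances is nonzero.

Answer: ok

Derivation:
After txn 1: dr=280 cr=280 sum_balances=0
After txn 2: dr=166 cr=166 sum_balances=0
After txn 3: dr=201 cr=201 sum_balances=0
After txn 4: dr=10 cr=10 sum_balances=0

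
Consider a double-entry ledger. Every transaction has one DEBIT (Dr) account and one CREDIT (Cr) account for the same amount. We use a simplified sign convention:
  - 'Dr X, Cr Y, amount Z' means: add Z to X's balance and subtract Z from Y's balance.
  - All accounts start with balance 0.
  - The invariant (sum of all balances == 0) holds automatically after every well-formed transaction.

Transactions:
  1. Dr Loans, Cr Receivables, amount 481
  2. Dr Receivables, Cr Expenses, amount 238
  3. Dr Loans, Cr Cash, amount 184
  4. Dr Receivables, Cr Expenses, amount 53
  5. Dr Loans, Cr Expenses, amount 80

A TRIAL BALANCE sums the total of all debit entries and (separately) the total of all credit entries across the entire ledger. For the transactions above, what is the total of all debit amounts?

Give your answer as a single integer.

Txn 1: debit+=481
Txn 2: debit+=238
Txn 3: debit+=184
Txn 4: debit+=53
Txn 5: debit+=80
Total debits = 1036

Answer: 1036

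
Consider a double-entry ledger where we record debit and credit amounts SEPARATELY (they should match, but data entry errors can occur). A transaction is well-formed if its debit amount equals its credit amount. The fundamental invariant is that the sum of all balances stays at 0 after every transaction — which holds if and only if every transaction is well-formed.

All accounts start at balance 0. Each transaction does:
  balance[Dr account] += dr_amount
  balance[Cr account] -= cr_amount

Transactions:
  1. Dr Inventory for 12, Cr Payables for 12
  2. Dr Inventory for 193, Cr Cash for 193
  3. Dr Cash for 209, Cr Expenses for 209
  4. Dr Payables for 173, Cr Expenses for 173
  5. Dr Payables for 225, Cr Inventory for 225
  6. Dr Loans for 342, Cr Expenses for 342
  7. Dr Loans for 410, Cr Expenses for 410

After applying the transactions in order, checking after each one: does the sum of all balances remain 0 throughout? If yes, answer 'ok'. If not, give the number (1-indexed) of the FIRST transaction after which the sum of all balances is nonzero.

Answer: ok

Derivation:
After txn 1: dr=12 cr=12 sum_balances=0
After txn 2: dr=193 cr=193 sum_balances=0
After txn 3: dr=209 cr=209 sum_balances=0
After txn 4: dr=173 cr=173 sum_balances=0
After txn 5: dr=225 cr=225 sum_balances=0
After txn 6: dr=342 cr=342 sum_balances=0
After txn 7: dr=410 cr=410 sum_balances=0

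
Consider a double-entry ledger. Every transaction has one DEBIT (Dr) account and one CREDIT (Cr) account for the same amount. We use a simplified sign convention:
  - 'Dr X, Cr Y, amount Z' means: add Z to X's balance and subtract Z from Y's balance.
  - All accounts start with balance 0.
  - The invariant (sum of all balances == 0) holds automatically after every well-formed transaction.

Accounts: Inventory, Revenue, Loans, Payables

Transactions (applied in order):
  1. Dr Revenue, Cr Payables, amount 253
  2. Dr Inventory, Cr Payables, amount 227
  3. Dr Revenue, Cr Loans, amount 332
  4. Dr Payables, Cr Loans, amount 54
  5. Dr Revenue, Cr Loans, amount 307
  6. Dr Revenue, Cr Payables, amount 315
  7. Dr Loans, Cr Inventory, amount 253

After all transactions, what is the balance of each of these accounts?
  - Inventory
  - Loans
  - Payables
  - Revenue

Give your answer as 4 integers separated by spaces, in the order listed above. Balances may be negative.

After txn 1 (Dr Revenue, Cr Payables, amount 253): Payables=-253 Revenue=253
After txn 2 (Dr Inventory, Cr Payables, amount 227): Inventory=227 Payables=-480 Revenue=253
After txn 3 (Dr Revenue, Cr Loans, amount 332): Inventory=227 Loans=-332 Payables=-480 Revenue=585
After txn 4 (Dr Payables, Cr Loans, amount 54): Inventory=227 Loans=-386 Payables=-426 Revenue=585
After txn 5 (Dr Revenue, Cr Loans, amount 307): Inventory=227 Loans=-693 Payables=-426 Revenue=892
After txn 6 (Dr Revenue, Cr Payables, amount 315): Inventory=227 Loans=-693 Payables=-741 Revenue=1207
After txn 7 (Dr Loans, Cr Inventory, amount 253): Inventory=-26 Loans=-440 Payables=-741 Revenue=1207

Answer: -26 -440 -741 1207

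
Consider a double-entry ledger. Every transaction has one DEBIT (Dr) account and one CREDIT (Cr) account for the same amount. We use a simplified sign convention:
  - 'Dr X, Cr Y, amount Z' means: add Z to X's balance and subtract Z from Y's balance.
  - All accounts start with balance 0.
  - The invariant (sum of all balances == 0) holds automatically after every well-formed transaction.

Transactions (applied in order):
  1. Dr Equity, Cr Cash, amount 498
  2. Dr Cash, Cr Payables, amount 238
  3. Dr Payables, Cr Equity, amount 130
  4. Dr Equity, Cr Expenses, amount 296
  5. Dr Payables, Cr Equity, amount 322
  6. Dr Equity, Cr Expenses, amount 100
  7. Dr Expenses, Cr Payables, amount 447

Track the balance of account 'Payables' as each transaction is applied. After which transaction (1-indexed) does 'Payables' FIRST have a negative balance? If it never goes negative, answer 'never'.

After txn 1: Payables=0
After txn 2: Payables=-238

Answer: 2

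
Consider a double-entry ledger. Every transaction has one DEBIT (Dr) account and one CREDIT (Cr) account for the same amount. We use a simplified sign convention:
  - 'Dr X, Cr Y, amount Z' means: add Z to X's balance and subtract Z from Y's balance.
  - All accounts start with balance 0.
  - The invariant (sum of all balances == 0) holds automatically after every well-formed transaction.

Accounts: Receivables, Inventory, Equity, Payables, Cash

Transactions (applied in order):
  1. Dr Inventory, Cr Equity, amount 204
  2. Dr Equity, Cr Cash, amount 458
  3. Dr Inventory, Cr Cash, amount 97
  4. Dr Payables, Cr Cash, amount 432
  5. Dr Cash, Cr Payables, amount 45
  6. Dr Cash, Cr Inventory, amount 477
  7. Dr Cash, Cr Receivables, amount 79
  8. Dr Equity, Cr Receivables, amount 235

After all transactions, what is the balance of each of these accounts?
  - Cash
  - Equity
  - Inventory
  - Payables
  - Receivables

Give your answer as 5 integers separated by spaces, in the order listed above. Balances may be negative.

After txn 1 (Dr Inventory, Cr Equity, amount 204): Equity=-204 Inventory=204
After txn 2 (Dr Equity, Cr Cash, amount 458): Cash=-458 Equity=254 Inventory=204
After txn 3 (Dr Inventory, Cr Cash, amount 97): Cash=-555 Equity=254 Inventory=301
After txn 4 (Dr Payables, Cr Cash, amount 432): Cash=-987 Equity=254 Inventory=301 Payables=432
After txn 5 (Dr Cash, Cr Payables, amount 45): Cash=-942 Equity=254 Inventory=301 Payables=387
After txn 6 (Dr Cash, Cr Inventory, amount 477): Cash=-465 Equity=254 Inventory=-176 Payables=387
After txn 7 (Dr Cash, Cr Receivables, amount 79): Cash=-386 Equity=254 Inventory=-176 Payables=387 Receivables=-79
After txn 8 (Dr Equity, Cr Receivables, amount 235): Cash=-386 Equity=489 Inventory=-176 Payables=387 Receivables=-314

Answer: -386 489 -176 387 -314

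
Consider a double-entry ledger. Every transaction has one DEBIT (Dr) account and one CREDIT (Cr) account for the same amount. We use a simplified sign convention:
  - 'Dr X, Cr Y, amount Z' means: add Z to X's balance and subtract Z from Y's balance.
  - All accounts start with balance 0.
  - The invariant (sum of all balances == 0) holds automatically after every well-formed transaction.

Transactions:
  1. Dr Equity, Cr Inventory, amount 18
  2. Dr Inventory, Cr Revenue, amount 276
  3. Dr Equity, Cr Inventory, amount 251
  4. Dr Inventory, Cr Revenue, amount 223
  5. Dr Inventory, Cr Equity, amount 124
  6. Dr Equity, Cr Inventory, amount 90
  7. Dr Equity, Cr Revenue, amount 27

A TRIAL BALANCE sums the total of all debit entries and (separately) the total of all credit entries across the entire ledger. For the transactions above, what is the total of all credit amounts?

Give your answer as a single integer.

Txn 1: credit+=18
Txn 2: credit+=276
Txn 3: credit+=251
Txn 4: credit+=223
Txn 5: credit+=124
Txn 6: credit+=90
Txn 7: credit+=27
Total credits = 1009

Answer: 1009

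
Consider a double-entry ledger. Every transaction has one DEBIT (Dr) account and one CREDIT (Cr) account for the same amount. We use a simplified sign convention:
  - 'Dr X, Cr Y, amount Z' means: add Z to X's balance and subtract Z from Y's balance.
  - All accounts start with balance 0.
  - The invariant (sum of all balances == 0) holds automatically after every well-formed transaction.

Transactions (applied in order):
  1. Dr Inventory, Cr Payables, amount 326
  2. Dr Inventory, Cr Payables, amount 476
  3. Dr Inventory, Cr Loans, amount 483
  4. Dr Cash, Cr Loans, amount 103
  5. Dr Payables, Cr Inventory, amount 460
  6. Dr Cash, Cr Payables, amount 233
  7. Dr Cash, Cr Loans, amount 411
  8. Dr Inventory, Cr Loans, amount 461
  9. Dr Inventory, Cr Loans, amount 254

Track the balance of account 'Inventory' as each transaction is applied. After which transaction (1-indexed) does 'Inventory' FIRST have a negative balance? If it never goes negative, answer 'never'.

After txn 1: Inventory=326
After txn 2: Inventory=802
After txn 3: Inventory=1285
After txn 4: Inventory=1285
After txn 5: Inventory=825
After txn 6: Inventory=825
After txn 7: Inventory=825
After txn 8: Inventory=1286
After txn 9: Inventory=1540

Answer: never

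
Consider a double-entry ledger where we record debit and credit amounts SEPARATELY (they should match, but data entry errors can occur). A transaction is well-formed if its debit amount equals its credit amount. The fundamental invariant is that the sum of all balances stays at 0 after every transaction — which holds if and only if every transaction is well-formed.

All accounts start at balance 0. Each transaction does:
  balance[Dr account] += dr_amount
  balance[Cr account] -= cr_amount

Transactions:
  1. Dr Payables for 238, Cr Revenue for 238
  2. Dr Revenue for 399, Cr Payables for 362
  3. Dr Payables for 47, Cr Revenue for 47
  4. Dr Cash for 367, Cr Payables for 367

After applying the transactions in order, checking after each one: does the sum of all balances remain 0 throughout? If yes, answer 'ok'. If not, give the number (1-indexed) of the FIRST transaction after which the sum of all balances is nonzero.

After txn 1: dr=238 cr=238 sum_balances=0
After txn 2: dr=399 cr=362 sum_balances=37
After txn 3: dr=47 cr=47 sum_balances=37
After txn 4: dr=367 cr=367 sum_balances=37

Answer: 2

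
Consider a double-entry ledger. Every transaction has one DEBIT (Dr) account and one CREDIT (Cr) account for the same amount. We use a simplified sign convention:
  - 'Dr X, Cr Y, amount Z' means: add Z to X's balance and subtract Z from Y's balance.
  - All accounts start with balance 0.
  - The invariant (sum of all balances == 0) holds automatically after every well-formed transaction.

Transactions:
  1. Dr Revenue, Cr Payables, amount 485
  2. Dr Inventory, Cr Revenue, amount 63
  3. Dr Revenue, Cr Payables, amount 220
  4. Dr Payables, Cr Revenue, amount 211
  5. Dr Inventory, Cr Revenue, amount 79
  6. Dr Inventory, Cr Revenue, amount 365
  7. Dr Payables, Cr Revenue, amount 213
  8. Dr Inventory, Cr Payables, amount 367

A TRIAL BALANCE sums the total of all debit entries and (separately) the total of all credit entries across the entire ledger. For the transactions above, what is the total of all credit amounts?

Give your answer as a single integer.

Txn 1: credit+=485
Txn 2: credit+=63
Txn 3: credit+=220
Txn 4: credit+=211
Txn 5: credit+=79
Txn 6: credit+=365
Txn 7: credit+=213
Txn 8: credit+=367
Total credits = 2003

Answer: 2003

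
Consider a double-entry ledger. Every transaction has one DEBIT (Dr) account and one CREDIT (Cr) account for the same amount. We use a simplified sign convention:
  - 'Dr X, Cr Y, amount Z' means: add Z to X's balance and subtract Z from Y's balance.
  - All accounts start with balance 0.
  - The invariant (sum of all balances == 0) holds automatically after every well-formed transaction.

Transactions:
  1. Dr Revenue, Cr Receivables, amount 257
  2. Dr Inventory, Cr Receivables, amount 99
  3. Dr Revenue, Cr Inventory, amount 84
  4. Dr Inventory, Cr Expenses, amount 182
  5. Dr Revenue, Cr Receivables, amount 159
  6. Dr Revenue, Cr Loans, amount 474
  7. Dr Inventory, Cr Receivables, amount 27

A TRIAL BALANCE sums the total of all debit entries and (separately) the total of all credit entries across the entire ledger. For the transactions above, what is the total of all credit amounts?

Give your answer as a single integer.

Answer: 1282

Derivation:
Txn 1: credit+=257
Txn 2: credit+=99
Txn 3: credit+=84
Txn 4: credit+=182
Txn 5: credit+=159
Txn 6: credit+=474
Txn 7: credit+=27
Total credits = 1282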